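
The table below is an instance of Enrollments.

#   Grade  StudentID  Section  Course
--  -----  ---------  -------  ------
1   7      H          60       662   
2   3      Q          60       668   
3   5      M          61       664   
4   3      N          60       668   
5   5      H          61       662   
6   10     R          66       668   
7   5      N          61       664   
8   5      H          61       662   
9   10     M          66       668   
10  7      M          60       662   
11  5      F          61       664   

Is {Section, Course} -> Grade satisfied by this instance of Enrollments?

(Section=60, Course=662): rows 1, 10 → Grade = 7, 7 ✓
(Section=60, Course=668): rows 2, 4 → Grade = 3, 3 ✓
(Section=61, Course=664): rows 3, 7, 11 → Grade = 5, 5, 5 ✓
(Section=61, Course=662): rows 5, 8 → Grade = 5, 5 ✓
(Section=66, Course=668): rows 6, 9 → Grade = 10, 10 ✓
Every {Section, Course} value is associated with a single Grade value, so {Section, Course} -> Grade holds.

Yes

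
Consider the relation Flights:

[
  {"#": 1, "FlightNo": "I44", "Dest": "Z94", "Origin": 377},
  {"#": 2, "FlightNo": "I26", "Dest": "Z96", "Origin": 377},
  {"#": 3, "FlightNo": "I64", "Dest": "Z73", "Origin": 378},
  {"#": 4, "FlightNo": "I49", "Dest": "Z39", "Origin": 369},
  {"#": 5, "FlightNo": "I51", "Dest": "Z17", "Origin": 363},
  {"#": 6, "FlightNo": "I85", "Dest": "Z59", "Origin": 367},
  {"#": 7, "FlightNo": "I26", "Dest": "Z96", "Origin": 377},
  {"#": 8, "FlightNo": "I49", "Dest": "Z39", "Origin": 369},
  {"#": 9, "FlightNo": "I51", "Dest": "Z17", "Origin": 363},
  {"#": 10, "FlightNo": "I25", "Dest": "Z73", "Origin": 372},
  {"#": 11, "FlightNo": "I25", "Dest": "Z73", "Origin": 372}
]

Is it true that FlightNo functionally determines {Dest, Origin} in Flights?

FlightNo=I44: row 1 → {Dest,Origin} = (Z94, 377) ✓
FlightNo=I26: rows 2, 7 → {Dest,Origin} = (Z96, 377), (Z96, 377) ✓
FlightNo=I64: row 3 → {Dest,Origin} = (Z73, 378) ✓
FlightNo=I49: rows 4, 8 → {Dest,Origin} = (Z39, 369), (Z39, 369) ✓
FlightNo=I51: rows 5, 9 → {Dest,Origin} = (Z17, 363), (Z17, 363) ✓
FlightNo=I85: row 6 → {Dest,Origin} = (Z59, 367) ✓
FlightNo=I25: rows 10, 11 → {Dest,Origin} = (Z73, 372), (Z73, 372) ✓
Every FlightNo value is associated with a single {Dest, Origin} value, so FlightNo → {Dest, Origin} holds.

Yes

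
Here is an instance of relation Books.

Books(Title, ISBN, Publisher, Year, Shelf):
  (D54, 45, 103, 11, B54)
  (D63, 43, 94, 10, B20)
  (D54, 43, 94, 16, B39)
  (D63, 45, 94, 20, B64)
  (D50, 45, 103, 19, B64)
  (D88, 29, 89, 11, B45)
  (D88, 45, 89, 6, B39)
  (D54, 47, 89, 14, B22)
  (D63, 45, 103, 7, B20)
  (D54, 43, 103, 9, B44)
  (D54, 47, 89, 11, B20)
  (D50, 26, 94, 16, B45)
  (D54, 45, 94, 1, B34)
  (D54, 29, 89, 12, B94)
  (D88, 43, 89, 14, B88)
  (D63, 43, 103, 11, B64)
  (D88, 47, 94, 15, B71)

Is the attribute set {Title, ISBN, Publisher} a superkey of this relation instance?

No

Two distinct rows share (Title=D54, ISBN=47, Publisher=89), so {Title, ISBN, Publisher} does not determine every attribute — not a superkey.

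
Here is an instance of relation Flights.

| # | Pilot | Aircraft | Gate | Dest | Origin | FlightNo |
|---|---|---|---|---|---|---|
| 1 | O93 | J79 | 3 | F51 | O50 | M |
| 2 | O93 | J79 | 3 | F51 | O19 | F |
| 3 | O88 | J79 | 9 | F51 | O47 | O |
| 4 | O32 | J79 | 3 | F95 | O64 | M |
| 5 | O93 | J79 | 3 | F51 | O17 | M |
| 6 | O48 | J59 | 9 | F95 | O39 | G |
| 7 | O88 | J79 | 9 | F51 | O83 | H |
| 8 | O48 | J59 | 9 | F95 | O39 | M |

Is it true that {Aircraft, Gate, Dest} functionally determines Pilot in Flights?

Yes

(Aircraft=J79, Gate=3, Dest=F51): rows 1, 2, 5 → Pilot = O93, O93, O93 ✓
(Aircraft=J79, Gate=9, Dest=F51): rows 3, 7 → Pilot = O88, O88 ✓
(Aircraft=J79, Gate=3, Dest=F95): row 4 → Pilot = O32 ✓
(Aircraft=J59, Gate=9, Dest=F95): rows 6, 8 → Pilot = O48, O48 ✓
Every {Aircraft, Gate, Dest} value is associated with a single Pilot value, so {Aircraft, Gate, Dest} → Pilot holds.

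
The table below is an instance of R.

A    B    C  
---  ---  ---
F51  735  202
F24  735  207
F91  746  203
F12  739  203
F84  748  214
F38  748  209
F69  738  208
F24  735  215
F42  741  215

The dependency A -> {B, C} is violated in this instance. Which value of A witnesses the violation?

F24

A=F51: 1 row → {B,C} = (735, 202) ✓
A=F24: 2 rows → {B,C} takes values {(735, 207), (735, 215)} — violation
A=F91: 1 row → {B,C} = (746, 203) ✓
A=F12: 1 row → {B,C} = (739, 203) ✓
A=F84: 1 row → {B,C} = (748, 214) ✓
A=F38: 1 row → {B,C} = (748, 209) ✓
A=F69: 1 row → {B,C} = (738, 208) ✓
A=F42: 1 row → {B,C} = (741, 215) ✓
The only A value with inconsistent RHS is A=F24.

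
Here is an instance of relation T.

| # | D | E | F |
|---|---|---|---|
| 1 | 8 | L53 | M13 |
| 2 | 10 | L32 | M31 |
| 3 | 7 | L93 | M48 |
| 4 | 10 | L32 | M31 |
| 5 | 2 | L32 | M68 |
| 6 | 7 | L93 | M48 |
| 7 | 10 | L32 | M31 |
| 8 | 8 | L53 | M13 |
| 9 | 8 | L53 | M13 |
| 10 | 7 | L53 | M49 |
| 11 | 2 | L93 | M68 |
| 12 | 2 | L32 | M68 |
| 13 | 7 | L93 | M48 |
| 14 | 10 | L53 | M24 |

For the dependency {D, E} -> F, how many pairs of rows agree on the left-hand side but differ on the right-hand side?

(D=8, E=L53): all 3 rows agree on F — 0 pairs.
(D=10, E=L32): all 3 rows agree on F — 0 pairs.
(D=7, E=L93): all 3 rows agree on F — 0 pairs.
(D=2, E=L32): all 2 rows agree on F — 0 pairs.

0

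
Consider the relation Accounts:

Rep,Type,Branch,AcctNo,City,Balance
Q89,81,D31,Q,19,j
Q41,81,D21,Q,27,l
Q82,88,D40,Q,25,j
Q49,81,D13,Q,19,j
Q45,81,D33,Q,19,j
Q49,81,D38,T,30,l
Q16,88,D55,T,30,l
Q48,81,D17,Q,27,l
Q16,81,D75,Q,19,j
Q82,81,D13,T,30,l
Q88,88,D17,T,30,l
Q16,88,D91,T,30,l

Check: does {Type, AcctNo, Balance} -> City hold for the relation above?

Yes

(Type=81, AcctNo=Q, Balance=j): 4 rows → City = 19, 19, 19, 19 ✓
(Type=81, AcctNo=Q, Balance=l): 2 rows → City = 27, 27 ✓
(Type=88, AcctNo=Q, Balance=j): 1 row → City = 25 ✓
(Type=81, AcctNo=T, Balance=l): 2 rows → City = 30, 30 ✓
(Type=88, AcctNo=T, Balance=l): 3 rows → City = 30, 30, 30 ✓
Every {Type, AcctNo, Balance} value is associated with a single City value, so {Type, AcctNo, Balance} -> City holds.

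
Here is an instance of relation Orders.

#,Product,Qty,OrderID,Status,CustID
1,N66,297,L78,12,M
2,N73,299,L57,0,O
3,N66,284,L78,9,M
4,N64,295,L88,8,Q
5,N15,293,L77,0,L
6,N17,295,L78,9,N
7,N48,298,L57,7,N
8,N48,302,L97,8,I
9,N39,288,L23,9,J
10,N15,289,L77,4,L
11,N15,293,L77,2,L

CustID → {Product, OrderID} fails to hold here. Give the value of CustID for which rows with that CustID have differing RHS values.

CustID=M: rows 1, 3 → {Product,OrderID} = (N66, L78), (N66, L78) ✓
CustID=O: row 2 → {Product,OrderID} = (N73, L57) ✓
CustID=Q: row 4 → {Product,OrderID} = (N64, L88) ✓
CustID=L: rows 5, 10, 11 → {Product,OrderID} = (N15, L77), (N15, L77), (N15, L77) ✓
CustID=N: rows 6, 7 → {Product,OrderID} takes values {(N17, L78), (N48, L57)} — violation
CustID=I: row 8 → {Product,OrderID} = (N48, L97) ✓
CustID=J: row 9 → {Product,OrderID} = (N39, L23) ✓
The only CustID value with inconsistent RHS is CustID=N.

N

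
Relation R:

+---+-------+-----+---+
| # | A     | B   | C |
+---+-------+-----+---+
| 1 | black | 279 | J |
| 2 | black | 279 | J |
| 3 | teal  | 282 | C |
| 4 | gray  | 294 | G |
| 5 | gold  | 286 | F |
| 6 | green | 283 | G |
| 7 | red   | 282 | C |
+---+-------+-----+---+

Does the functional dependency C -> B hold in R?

No

C=J: rows 1, 2 → B = 279, 279 ✓
C=C: rows 3, 7 → B = 282, 282 ✓
C=G: rows 4, 6 → B takes values {294, 283} — violation
C=F: row 5 → B = 286 ✓
Two rows agree on C but differ on B, so C -> B does not hold.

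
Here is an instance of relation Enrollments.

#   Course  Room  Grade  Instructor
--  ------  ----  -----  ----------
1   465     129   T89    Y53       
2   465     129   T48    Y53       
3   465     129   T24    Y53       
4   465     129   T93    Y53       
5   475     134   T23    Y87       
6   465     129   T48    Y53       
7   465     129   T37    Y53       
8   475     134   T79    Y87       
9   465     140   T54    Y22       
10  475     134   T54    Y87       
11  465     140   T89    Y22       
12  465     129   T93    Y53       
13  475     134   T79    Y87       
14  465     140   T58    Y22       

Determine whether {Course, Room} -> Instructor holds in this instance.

Yes

(Course=465, Room=129): rows 1, 2, 3, 4, 6, 7, 12 → Instructor = Y53, Y53, Y53, Y53, Y53, Y53, Y53 ✓
(Course=475, Room=134): rows 5, 8, 10, 13 → Instructor = Y87, Y87, Y87, Y87 ✓
(Course=465, Room=140): rows 9, 11, 14 → Instructor = Y22, Y22, Y22 ✓
Every {Course, Room} value is associated with a single Instructor value, so {Course, Room} -> Instructor holds.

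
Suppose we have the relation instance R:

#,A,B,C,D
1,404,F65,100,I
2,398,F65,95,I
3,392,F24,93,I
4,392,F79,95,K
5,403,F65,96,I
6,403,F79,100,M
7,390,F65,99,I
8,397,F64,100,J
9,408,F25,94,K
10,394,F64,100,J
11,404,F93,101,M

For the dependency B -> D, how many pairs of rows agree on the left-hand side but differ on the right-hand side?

1

B=F65: all 4 rows agree on D — 0 pairs.
B=F79: violating pairs (4,6) — 1 pair.
B=F64: all 2 rows agree on D — 0 pairs.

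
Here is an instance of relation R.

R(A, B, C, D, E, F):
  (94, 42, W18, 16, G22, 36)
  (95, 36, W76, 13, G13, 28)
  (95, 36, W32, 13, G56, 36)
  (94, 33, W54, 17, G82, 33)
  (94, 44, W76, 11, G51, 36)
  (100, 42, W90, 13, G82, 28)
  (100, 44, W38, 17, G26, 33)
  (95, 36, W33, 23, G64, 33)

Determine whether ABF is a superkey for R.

Yes

All 8 rows have distinct ABF values, so ABF → (all attributes) holds and ABF is a superkey.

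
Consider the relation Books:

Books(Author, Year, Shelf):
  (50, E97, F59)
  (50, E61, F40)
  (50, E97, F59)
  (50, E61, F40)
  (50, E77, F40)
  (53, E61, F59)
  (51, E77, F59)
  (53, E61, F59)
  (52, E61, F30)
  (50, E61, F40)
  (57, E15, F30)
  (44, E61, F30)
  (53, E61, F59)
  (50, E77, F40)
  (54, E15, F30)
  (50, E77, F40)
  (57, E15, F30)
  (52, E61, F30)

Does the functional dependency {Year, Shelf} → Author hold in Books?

(Year=E97, Shelf=F59): 2 rows → Author = 50, 50 ✓
(Year=E61, Shelf=F40): 3 rows → Author = 50, 50, 50 ✓
(Year=E77, Shelf=F40): 3 rows → Author = 50, 50, 50 ✓
(Year=E61, Shelf=F59): 3 rows → Author = 53, 53, 53 ✓
(Year=E77, Shelf=F59): 1 row → Author = 51 ✓
(Year=E61, Shelf=F30): 3 rows → Author takes values {52, 44} — violation
(Year=E15, Shelf=F30): 3 rows → Author takes values {57, 54} — violation
Two rows agree on {Year, Shelf} but differ on Author, so {Year, Shelf} → Author does not hold.

No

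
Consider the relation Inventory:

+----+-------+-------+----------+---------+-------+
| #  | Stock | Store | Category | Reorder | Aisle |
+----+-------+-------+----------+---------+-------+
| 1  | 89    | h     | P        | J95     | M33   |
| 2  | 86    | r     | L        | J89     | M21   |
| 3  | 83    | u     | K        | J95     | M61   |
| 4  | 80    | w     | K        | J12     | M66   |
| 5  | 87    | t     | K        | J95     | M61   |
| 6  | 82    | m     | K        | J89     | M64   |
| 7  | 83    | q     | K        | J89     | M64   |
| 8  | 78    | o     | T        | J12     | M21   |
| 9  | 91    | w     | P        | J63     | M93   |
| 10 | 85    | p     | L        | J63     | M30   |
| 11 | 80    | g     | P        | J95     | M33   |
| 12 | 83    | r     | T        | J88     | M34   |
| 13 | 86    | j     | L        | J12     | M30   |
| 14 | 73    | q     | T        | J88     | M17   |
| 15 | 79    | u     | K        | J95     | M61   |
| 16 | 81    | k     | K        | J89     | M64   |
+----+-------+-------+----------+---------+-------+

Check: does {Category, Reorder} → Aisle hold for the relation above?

No

(Category=P, Reorder=J95): rows 1, 11 → Aisle = M33, M33 ✓
(Category=L, Reorder=J89): row 2 → Aisle = M21 ✓
(Category=K, Reorder=J95): rows 3, 5, 15 → Aisle = M61, M61, M61 ✓
(Category=K, Reorder=J12): row 4 → Aisle = M66 ✓
(Category=K, Reorder=J89): rows 6, 7, 16 → Aisle = M64, M64, M64 ✓
(Category=T, Reorder=J12): row 8 → Aisle = M21 ✓
(Category=P, Reorder=J63): row 9 → Aisle = M93 ✓
(Category=L, Reorder=J63): row 10 → Aisle = M30 ✓
(Category=T, Reorder=J88): rows 12, 14 → Aisle takes values {M34, M17} — violation
(Category=L, Reorder=J12): row 13 → Aisle = M30 ✓
Two rows agree on {Category, Reorder} but differ on Aisle, so {Category, Reorder} → Aisle does not hold.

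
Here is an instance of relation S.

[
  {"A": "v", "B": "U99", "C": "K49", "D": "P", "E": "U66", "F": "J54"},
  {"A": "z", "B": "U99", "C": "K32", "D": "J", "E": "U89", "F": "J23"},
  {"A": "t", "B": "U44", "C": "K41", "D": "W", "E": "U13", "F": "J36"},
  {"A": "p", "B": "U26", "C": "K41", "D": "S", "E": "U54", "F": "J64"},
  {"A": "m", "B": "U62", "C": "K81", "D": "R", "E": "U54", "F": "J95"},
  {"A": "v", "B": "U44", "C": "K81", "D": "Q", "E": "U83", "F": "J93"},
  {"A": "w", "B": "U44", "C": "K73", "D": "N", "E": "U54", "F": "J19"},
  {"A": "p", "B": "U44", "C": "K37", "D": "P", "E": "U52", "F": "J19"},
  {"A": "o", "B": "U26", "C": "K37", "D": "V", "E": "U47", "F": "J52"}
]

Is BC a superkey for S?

Yes

All 9 rows have distinct BC values, so BC → (all attributes) holds and BC is a superkey.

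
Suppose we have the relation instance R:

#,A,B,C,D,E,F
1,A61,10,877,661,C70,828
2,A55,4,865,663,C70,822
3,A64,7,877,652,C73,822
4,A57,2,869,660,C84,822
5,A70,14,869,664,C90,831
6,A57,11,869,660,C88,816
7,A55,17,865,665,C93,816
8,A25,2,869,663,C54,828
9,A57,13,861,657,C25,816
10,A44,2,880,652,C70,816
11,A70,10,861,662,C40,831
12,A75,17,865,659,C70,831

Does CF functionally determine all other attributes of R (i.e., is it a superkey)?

All 12 rows have distinct CF values, so CF → (all attributes) holds and CF is a superkey.

Yes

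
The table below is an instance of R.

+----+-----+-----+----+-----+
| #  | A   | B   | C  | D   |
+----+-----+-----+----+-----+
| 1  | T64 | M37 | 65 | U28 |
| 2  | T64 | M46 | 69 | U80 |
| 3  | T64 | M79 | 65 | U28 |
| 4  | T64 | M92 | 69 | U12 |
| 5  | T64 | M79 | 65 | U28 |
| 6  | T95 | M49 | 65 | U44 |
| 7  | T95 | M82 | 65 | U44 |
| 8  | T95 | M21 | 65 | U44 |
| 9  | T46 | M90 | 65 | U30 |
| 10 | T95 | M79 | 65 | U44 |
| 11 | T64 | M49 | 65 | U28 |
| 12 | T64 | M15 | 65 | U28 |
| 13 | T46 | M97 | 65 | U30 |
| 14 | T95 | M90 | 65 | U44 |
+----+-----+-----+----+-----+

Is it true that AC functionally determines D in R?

(A=T64, C=65): rows 1, 3, 5, 11, 12 → D = U28, U28, U28, U28, U28 ✓
(A=T64, C=69): rows 2, 4 → D takes values {U80, U12} — violation
(A=T95, C=65): rows 6, 7, 8, 10, 14 → D = U44, U44, U44, U44, U44 ✓
(A=T46, C=65): rows 9, 13 → D = U30, U30 ✓
Two rows agree on AC but differ on D, so AC → D does not hold.

No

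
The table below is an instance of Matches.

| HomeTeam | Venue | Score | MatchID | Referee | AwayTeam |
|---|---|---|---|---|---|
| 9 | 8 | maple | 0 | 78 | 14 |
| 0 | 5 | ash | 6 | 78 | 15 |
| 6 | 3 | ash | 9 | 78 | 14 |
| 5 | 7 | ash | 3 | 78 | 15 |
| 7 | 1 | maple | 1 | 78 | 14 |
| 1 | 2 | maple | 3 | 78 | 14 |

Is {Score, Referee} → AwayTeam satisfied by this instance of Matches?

No

(Score=maple, Referee=78): 3 rows → AwayTeam = 14, 14, 14 ✓
(Score=ash, Referee=78): 3 rows → AwayTeam takes values {15, 14} — violation
Two rows agree on {Score, Referee} but differ on AwayTeam, so {Score, Referee} → AwayTeam does not hold.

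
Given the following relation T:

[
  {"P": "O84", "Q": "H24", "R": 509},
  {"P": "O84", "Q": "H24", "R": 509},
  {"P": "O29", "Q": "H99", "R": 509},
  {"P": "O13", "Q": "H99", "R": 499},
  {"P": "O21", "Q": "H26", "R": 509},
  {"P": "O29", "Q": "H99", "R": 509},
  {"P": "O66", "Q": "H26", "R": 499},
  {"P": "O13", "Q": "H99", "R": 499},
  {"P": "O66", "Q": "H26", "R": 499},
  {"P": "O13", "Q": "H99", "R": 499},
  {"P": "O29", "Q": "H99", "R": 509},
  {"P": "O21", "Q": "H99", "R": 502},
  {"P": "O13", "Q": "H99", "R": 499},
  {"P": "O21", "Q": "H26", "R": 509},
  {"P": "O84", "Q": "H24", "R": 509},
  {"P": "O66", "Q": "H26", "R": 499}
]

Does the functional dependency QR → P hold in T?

(Q=H24, R=509): 3 rows → P = O84, O84, O84 ✓
(Q=H99, R=509): 3 rows → P = O29, O29, O29 ✓
(Q=H99, R=499): 4 rows → P = O13, O13, O13, O13 ✓
(Q=H26, R=509): 2 rows → P = O21, O21 ✓
(Q=H26, R=499): 3 rows → P = O66, O66, O66 ✓
(Q=H99, R=502): 1 row → P = O21 ✓
Every QR value is associated with a single P value, so QR → P holds.

Yes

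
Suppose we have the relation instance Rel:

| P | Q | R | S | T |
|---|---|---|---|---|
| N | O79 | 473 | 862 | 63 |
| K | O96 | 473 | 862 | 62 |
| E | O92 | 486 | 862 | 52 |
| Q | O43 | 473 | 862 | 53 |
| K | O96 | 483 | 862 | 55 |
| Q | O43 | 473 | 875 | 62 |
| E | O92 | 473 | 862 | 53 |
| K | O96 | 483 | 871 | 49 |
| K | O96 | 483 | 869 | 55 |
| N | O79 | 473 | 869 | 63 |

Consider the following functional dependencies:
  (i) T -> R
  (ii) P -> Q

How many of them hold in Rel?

(i) T -> R: every LHS value maps to a single RHS value — holds.
(ii) P -> Q: every LHS value maps to a single RHS value — holds.
2 of the 2 dependencies hold.

2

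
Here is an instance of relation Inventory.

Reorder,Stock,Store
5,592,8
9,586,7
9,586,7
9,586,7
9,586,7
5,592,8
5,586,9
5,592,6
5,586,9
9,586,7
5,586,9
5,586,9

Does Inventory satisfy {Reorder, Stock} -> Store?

(Reorder=5, Stock=592): 3 rows → Store takes values {8, 6} — violation
(Reorder=9, Stock=586): 5 rows → Store = 7, 7, 7, 7, 7 ✓
(Reorder=5, Stock=586): 4 rows → Store = 9, 9, 9, 9 ✓
Two rows agree on {Reorder, Stock} but differ on Store, so {Reorder, Stock} -> Store does not hold.

No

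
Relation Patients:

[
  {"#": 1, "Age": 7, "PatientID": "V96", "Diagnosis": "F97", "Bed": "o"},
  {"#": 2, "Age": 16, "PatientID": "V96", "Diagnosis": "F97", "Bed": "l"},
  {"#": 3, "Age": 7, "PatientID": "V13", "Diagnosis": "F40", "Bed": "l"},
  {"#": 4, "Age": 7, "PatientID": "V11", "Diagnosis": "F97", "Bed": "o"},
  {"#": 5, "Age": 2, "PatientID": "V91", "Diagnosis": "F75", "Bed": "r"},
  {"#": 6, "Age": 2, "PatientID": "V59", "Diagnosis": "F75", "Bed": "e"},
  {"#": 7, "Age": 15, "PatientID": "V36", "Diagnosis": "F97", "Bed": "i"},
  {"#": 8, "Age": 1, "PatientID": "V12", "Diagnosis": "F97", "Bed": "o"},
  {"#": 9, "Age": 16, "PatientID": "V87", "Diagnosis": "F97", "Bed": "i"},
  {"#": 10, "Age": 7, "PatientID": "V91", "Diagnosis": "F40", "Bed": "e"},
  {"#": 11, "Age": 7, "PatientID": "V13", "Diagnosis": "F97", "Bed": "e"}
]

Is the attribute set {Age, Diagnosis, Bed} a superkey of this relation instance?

No

Rows 1 and 4 have the same {Age, Diagnosis, Bed} value (Age=7, Diagnosis=F97, Bed=o) but are distinct tuples, so {Age, Diagnosis, Bed} does not determine every attribute — not a superkey.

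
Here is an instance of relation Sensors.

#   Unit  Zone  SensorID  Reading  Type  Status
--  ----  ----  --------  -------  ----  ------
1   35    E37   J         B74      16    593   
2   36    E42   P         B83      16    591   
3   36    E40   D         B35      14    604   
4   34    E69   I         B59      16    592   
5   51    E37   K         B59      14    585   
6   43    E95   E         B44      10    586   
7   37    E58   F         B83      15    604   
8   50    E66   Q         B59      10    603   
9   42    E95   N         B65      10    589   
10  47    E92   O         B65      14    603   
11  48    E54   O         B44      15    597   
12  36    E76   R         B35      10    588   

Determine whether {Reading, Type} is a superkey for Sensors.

All 12 rows have distinct {Reading, Type} values, so {Reading, Type} → (all attributes) holds and {Reading, Type} is a superkey.

Yes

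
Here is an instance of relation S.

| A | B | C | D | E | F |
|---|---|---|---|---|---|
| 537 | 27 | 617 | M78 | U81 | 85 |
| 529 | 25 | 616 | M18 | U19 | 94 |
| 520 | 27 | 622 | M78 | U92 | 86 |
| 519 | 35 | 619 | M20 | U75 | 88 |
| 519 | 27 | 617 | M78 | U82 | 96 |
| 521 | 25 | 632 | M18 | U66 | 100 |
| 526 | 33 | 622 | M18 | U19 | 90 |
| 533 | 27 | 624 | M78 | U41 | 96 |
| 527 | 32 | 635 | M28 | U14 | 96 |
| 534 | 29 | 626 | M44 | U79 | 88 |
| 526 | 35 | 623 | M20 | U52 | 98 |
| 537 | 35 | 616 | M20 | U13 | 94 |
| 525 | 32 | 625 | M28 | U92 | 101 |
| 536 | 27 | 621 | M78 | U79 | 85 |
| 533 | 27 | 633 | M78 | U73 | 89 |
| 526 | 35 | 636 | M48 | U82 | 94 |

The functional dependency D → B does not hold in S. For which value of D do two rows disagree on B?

M18

D=M78: 6 rows → B = 27, 27, 27, 27, 27, 27 ✓
D=M18: 3 rows → B takes values {25, 33} — violation
D=M20: 3 rows → B = 35, 35, 35 ✓
D=M28: 2 rows → B = 32, 32 ✓
D=M44: 1 row → B = 29 ✓
D=M48: 1 row → B = 35 ✓
The only D value with inconsistent B is D=M18.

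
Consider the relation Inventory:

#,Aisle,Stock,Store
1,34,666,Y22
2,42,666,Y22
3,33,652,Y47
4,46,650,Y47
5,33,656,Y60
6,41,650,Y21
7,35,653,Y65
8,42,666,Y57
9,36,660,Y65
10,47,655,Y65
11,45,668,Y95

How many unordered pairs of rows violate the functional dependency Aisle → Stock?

1

Aisle=42: all 2 rows agree on Stock — 0 pairs.
Aisle=33: violating pairs (3,5) — 1 pair.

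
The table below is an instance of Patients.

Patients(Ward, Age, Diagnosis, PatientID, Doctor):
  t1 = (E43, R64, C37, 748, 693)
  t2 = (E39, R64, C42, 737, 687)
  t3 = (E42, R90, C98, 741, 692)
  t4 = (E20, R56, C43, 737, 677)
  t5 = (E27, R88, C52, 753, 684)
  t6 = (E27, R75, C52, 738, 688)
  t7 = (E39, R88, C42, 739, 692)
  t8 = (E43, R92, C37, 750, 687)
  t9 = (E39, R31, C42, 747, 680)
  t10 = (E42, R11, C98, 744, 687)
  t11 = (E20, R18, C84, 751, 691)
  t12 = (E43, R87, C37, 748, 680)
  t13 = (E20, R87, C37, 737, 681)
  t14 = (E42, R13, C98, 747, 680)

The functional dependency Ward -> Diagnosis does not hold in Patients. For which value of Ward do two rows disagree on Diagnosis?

Ward=E43: rows 1, 8, 12 → Diagnosis = C37, C37, C37 ✓
Ward=E39: rows 2, 7, 9 → Diagnosis = C42, C42, C42 ✓
Ward=E42: rows 3, 10, 14 → Diagnosis = C98, C98, C98 ✓
Ward=E20: rows 4, 11, 13 → Diagnosis takes values {C43, C84, C37} — violation
Ward=E27: rows 5, 6 → Diagnosis = C52, C52 ✓
The only Ward value with inconsistent Diagnosis is Ward=E20.

E20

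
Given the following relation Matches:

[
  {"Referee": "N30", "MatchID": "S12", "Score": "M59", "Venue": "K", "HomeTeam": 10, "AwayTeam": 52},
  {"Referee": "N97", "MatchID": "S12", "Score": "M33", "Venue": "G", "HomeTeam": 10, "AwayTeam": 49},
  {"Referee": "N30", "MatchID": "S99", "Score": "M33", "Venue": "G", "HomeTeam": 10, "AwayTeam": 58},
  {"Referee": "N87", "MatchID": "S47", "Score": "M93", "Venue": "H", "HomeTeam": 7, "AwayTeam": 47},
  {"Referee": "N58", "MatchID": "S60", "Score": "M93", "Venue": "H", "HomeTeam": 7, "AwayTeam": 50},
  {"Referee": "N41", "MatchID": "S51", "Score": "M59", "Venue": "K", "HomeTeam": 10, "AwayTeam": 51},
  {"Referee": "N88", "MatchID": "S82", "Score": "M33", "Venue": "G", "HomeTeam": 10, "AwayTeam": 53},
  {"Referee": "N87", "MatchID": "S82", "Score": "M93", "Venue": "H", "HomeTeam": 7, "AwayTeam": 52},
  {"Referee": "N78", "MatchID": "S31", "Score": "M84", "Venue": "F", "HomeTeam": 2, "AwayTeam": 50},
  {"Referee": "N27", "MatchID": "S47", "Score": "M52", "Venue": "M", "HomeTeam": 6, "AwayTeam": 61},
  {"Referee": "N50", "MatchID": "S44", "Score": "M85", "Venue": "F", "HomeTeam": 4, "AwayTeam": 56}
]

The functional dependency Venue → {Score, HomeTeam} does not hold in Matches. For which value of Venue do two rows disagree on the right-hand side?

F

Venue=K: 2 rows → {Score,HomeTeam} = (M59, 10), (M59, 10) ✓
Venue=G: 3 rows → {Score,HomeTeam} = (M33, 10), (M33, 10), (M33, 10) ✓
Venue=H: 3 rows → {Score,HomeTeam} = (M93, 7), (M93, 7), (M93, 7) ✓
Venue=F: 2 rows → {Score,HomeTeam} takes values {(M84, 2), (M85, 4)} — violation
Venue=M: 1 row → {Score,HomeTeam} = (M52, 6) ✓
The only Venue value with inconsistent RHS is Venue=F.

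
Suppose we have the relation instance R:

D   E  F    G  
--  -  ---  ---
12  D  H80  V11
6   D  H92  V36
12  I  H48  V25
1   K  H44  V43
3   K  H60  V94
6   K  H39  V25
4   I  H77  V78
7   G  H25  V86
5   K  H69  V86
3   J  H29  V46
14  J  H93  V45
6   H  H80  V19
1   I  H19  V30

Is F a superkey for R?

Two distinct rows share F=H80, so F does not determine every attribute — not a superkey.

No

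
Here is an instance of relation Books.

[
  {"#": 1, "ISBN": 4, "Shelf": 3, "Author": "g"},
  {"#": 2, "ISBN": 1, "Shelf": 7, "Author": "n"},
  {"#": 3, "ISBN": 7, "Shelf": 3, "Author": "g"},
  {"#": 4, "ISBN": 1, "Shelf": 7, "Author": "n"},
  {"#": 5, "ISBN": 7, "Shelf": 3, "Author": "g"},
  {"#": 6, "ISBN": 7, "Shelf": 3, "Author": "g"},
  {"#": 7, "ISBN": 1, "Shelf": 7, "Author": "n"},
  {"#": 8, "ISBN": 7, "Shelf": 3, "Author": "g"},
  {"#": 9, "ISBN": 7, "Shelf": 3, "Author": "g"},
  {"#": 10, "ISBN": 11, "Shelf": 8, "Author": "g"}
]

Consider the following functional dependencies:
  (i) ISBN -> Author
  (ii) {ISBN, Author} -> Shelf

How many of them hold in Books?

2

(i) ISBN -> Author: every LHS value maps to a single RHS value — holds.
(ii) {ISBN, Author} -> Shelf: every LHS value maps to a single RHS value — holds.
2 of the 2 dependencies hold.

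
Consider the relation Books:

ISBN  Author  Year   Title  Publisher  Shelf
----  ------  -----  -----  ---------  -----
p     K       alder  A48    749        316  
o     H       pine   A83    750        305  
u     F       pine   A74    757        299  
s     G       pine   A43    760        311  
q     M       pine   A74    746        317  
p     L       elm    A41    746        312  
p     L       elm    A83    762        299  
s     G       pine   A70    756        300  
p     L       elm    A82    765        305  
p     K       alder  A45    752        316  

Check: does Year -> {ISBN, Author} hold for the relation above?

Year=alder: 2 rows → {ISBN,Author} = (p, K), (p, K) ✓
Year=pine: 5 rows → {ISBN,Author} takes values {(o, H), (u, F), (s, G), (q, M)} — violation
Year=elm: 3 rows → {ISBN,Author} = (p, L), (p, L), (p, L) ✓
Two rows agree on Year but differ on {ISBN, Author}, so Year -> {ISBN, Author} does not hold.

No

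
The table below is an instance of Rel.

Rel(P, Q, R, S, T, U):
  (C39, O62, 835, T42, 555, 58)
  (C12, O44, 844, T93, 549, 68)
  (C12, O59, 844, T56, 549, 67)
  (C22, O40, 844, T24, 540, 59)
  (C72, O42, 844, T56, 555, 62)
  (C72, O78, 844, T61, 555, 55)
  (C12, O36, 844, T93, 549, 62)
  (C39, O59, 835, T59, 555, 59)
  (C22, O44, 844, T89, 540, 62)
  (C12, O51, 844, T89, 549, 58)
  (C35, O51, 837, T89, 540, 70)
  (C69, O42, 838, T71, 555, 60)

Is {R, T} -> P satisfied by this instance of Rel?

Yes

(R=835, T=555): 2 rows → P = C39, C39 ✓
(R=844, T=549): 4 rows → P = C12, C12, C12, C12 ✓
(R=844, T=540): 2 rows → P = C22, C22 ✓
(R=844, T=555): 2 rows → P = C72, C72 ✓
(R=837, T=540): 1 row → P = C35 ✓
(R=838, T=555): 1 row → P = C69 ✓
Every {R, T} value is associated with a single P value, so {R, T} -> P holds.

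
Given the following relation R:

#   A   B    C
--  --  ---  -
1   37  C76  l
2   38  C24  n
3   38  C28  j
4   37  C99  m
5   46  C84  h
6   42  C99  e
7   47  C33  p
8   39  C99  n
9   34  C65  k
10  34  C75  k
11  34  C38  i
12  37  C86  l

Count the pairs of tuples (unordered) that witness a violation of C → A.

C=l: all 2 rows agree on A — 0 pairs.
C=n: violating pairs (2,8) — 1 pair.
C=k: all 2 rows agree on A — 0 pairs.

1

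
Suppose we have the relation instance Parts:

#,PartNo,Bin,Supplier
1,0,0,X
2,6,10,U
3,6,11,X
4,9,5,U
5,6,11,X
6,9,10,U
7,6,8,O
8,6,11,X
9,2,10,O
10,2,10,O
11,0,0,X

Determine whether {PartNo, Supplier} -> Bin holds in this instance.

No

(PartNo=0, Supplier=X): rows 1, 11 → Bin = 0, 0 ✓
(PartNo=6, Supplier=U): row 2 → Bin = 10 ✓
(PartNo=6, Supplier=X): rows 3, 5, 8 → Bin = 11, 11, 11 ✓
(PartNo=9, Supplier=U): rows 4, 6 → Bin takes values {5, 10} — violation
(PartNo=6, Supplier=O): row 7 → Bin = 8 ✓
(PartNo=2, Supplier=O): rows 9, 10 → Bin = 10, 10 ✓
Two rows agree on {PartNo, Supplier} but differ on Bin, so {PartNo, Supplier} -> Bin does not hold.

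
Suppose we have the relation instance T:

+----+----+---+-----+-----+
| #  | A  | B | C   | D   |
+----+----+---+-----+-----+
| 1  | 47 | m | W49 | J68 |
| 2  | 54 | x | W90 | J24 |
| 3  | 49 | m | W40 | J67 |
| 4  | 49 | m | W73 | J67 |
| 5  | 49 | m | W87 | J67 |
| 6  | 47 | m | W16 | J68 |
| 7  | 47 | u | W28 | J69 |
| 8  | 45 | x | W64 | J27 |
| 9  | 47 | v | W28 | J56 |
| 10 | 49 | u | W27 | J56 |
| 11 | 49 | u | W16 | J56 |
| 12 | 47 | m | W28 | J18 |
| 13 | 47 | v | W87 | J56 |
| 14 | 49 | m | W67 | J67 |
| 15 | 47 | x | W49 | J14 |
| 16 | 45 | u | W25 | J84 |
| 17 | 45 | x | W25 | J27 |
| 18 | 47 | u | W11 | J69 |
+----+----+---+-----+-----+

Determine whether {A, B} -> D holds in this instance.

No

(A=47, B=m): rows 1, 6, 12 → D takes values {J68, J18} — violation
(A=54, B=x): row 2 → D = J24 ✓
(A=49, B=m): rows 3, 4, 5, 14 → D = J67, J67, J67, J67 ✓
(A=47, B=u): rows 7, 18 → D = J69, J69 ✓
(A=45, B=x): rows 8, 17 → D = J27, J27 ✓
(A=47, B=v): rows 9, 13 → D = J56, J56 ✓
(A=49, B=u): rows 10, 11 → D = J56, J56 ✓
(A=47, B=x): row 15 → D = J14 ✓
(A=45, B=u): row 16 → D = J84 ✓
Two rows agree on {A, B} but differ on D, so {A, B} -> D does not hold.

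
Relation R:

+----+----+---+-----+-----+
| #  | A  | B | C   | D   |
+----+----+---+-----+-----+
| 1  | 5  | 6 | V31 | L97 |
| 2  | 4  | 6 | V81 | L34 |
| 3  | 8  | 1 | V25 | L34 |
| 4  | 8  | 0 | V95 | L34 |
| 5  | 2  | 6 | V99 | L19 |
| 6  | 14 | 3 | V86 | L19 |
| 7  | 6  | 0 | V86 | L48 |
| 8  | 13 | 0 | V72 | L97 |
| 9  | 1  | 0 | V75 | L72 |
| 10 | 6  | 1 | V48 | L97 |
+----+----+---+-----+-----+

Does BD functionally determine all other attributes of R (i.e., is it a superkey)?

All 10 rows have distinct BD values, so BD → (all attributes) holds and BD is a superkey.

Yes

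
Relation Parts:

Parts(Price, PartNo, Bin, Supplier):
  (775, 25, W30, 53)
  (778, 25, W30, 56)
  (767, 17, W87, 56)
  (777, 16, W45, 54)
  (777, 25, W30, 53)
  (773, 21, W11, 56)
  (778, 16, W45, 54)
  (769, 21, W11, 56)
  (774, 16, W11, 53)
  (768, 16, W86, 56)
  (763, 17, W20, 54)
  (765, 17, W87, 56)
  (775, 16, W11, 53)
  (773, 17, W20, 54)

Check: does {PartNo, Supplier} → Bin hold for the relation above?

Yes

(PartNo=25, Supplier=53): 2 rows → Bin = W30, W30 ✓
(PartNo=25, Supplier=56): 1 row → Bin = W30 ✓
(PartNo=17, Supplier=56): 2 rows → Bin = W87, W87 ✓
(PartNo=16, Supplier=54): 2 rows → Bin = W45, W45 ✓
(PartNo=21, Supplier=56): 2 rows → Bin = W11, W11 ✓
(PartNo=16, Supplier=53): 2 rows → Bin = W11, W11 ✓
(PartNo=16, Supplier=56): 1 row → Bin = W86 ✓
(PartNo=17, Supplier=54): 2 rows → Bin = W20, W20 ✓
Every {PartNo, Supplier} value is associated with a single Bin value, so {PartNo, Supplier} → Bin holds.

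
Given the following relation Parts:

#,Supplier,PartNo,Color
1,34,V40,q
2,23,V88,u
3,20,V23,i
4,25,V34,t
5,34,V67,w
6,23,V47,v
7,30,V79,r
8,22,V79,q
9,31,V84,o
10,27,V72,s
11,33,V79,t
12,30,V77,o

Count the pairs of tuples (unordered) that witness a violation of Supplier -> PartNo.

3

Supplier=34: violating pairs (1,5) — 1 pair.
Supplier=23: violating pairs (2,6) — 1 pair.
Supplier=30: violating pairs (7,12) — 1 pair.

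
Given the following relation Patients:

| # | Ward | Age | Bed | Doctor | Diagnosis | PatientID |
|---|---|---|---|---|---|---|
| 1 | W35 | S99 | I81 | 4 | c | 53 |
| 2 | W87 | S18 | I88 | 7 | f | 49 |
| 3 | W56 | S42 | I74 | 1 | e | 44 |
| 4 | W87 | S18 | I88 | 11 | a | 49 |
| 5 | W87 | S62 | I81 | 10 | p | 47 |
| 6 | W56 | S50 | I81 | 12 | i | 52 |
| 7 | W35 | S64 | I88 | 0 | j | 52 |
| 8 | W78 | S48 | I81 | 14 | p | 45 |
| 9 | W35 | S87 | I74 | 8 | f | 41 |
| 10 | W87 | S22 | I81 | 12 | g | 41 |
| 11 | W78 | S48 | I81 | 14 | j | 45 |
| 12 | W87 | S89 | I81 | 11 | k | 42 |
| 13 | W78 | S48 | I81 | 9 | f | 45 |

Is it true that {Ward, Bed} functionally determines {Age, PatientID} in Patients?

No

(Ward=W35, Bed=I81): row 1 → {Age,PatientID} = (S99, 53) ✓
(Ward=W87, Bed=I88): rows 2, 4 → {Age,PatientID} = (S18, 49), (S18, 49) ✓
(Ward=W56, Bed=I74): row 3 → {Age,PatientID} = (S42, 44) ✓
(Ward=W87, Bed=I81): rows 5, 10, 12 → {Age,PatientID} takes values {(S62, 47), (S22, 41), (S89, 42)} — violation
(Ward=W56, Bed=I81): row 6 → {Age,PatientID} = (S50, 52) ✓
(Ward=W35, Bed=I88): row 7 → {Age,PatientID} = (S64, 52) ✓
(Ward=W78, Bed=I81): rows 8, 11, 13 → {Age,PatientID} = (S48, 45), (S48, 45), (S48, 45) ✓
(Ward=W35, Bed=I74): row 9 → {Age,PatientID} = (S87, 41) ✓
Two rows agree on {Ward, Bed} but differ on {Age, PatientID}, so {Ward, Bed} → {Age, PatientID} does not hold.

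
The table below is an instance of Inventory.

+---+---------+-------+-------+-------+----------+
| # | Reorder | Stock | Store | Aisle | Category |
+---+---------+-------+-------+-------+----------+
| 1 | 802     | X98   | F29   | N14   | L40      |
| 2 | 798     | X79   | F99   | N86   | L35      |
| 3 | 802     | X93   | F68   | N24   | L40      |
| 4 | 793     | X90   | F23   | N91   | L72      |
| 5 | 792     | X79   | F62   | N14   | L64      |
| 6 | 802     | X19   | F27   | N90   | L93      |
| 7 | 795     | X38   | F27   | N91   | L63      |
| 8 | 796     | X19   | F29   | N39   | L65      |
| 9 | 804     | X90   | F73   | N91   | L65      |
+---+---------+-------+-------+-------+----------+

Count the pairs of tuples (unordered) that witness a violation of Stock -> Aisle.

Stock=X79: violating pairs (2,5) — 1 pair.
Stock=X90: all 2 rows agree on Aisle — 0 pairs.
Stock=X19: violating pairs (6,8) — 1 pair.

2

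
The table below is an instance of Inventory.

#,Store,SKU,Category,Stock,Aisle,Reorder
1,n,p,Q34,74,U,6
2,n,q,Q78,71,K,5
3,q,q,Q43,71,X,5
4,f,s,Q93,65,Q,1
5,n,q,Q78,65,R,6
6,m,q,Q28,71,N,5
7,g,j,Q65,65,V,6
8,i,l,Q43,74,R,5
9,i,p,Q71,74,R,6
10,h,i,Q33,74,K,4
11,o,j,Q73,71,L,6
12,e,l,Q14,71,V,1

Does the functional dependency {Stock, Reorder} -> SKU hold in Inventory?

No

(Stock=74, Reorder=6): rows 1, 9 → SKU = p, p ✓
(Stock=71, Reorder=5): rows 2, 3, 6 → SKU = q, q, q ✓
(Stock=65, Reorder=1): row 4 → SKU = s ✓
(Stock=65, Reorder=6): rows 5, 7 → SKU takes values {q, j} — violation
(Stock=74, Reorder=5): row 8 → SKU = l ✓
(Stock=74, Reorder=4): row 10 → SKU = i ✓
(Stock=71, Reorder=6): row 11 → SKU = j ✓
(Stock=71, Reorder=1): row 12 → SKU = l ✓
Two rows agree on {Stock, Reorder} but differ on SKU, so {Stock, Reorder} -> SKU does not hold.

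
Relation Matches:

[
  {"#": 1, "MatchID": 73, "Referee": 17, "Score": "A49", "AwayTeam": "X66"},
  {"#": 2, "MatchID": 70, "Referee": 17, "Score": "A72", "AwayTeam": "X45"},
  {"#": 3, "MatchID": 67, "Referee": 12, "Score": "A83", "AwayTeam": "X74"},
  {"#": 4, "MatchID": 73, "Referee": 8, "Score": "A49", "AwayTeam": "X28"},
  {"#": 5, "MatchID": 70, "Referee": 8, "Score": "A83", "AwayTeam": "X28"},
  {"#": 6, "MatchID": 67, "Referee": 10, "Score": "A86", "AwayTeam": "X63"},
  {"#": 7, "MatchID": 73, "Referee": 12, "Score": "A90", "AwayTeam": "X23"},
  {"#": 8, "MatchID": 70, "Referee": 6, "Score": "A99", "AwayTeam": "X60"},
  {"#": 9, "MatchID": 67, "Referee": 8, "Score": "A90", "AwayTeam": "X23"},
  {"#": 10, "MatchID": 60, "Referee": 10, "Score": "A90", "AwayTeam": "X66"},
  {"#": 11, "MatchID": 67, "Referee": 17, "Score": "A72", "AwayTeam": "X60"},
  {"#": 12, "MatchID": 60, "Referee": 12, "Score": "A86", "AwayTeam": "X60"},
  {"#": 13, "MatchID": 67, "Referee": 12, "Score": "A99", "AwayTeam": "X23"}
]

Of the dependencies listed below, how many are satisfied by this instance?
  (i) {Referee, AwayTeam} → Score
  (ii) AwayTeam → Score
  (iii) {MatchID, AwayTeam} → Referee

0

(i) {Referee, AwayTeam} → Score: (Referee=8, AwayTeam=X28): rows 4, 5 → Score takes values {A49, A83} — violation; (Referee=12, AwayTeam=X23): rows 7, 13 → Score takes values {A90, A99} — violation — fails.
(ii) AwayTeam → Score: AwayTeam=X66: rows 1, 10 → Score takes values {A49, A90} — violation; AwayTeam=X28: rows 4, 5 → Score takes values {A49, A83} — violation; AwayTeam=X23: rows 7, 9, 13 → Score takes values {A90, A99} — violation; AwayTeam=X60: rows 8, 11, 12 → Score takes values {A99, A72, A86} — violation — fails.
(iii) {MatchID, AwayTeam} → Referee: (MatchID=67, AwayTeam=X23): rows 9, 13 → Referee takes values {8, 12} — violation — fails.
None of the 3 dependencies hold.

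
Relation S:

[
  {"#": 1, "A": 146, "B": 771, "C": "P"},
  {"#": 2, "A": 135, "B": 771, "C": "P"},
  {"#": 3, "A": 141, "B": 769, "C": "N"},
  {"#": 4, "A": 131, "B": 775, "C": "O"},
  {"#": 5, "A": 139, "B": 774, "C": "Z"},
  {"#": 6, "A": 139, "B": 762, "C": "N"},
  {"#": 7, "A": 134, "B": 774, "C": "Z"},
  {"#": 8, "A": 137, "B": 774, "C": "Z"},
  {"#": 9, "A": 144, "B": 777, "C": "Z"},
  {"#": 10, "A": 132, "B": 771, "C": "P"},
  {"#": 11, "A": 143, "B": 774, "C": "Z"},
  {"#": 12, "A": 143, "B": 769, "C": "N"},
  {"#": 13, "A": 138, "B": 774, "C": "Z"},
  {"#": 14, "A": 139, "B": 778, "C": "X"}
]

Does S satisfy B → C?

Yes

B=771: rows 1, 2, 10 → C = P, P, P ✓
B=769: rows 3, 12 → C = N, N ✓
B=775: row 4 → C = O ✓
B=774: rows 5, 7, 8, 11, 13 → C = Z, Z, Z, Z, Z ✓
B=762: row 6 → C = N ✓
B=777: row 9 → C = Z ✓
B=778: row 14 → C = X ✓
Every B value is associated with a single C value, so B → C holds.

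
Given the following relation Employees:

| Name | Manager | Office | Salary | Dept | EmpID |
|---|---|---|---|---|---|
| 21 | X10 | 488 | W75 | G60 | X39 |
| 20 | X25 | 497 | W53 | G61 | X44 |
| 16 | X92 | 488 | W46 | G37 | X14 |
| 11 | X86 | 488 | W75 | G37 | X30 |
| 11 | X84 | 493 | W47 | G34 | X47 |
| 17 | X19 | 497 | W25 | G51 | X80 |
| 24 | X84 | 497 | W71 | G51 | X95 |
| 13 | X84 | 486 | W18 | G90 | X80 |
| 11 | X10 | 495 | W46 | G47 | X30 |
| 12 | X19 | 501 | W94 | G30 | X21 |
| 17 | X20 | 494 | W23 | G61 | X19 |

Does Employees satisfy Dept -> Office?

No

Dept=G60: 1 row → Office = 488 ✓
Dept=G61: 2 rows → Office takes values {497, 494} — violation
Dept=G37: 2 rows → Office = 488, 488 ✓
Dept=G34: 1 row → Office = 493 ✓
Dept=G51: 2 rows → Office = 497, 497 ✓
Dept=G90: 1 row → Office = 486 ✓
Dept=G47: 1 row → Office = 495 ✓
Dept=G30: 1 row → Office = 501 ✓
Two rows agree on Dept but differ on Office, so Dept -> Office does not hold.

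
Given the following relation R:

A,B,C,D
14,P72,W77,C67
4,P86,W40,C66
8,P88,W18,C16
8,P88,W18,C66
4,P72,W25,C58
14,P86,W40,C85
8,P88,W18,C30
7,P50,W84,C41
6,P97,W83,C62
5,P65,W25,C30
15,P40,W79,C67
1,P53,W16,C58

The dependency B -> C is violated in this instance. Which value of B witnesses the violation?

B=P72: 2 rows → C takes values {W77, W25} — violation
B=P86: 2 rows → C = W40, W40 ✓
B=P88: 3 rows → C = W18, W18, W18 ✓
B=P50: 1 row → C = W84 ✓
B=P97: 1 row → C = W83 ✓
B=P65: 1 row → C = W25 ✓
B=P40: 1 row → C = W79 ✓
B=P53: 1 row → C = W16 ✓
The only B value with inconsistent C is B=P72.

P72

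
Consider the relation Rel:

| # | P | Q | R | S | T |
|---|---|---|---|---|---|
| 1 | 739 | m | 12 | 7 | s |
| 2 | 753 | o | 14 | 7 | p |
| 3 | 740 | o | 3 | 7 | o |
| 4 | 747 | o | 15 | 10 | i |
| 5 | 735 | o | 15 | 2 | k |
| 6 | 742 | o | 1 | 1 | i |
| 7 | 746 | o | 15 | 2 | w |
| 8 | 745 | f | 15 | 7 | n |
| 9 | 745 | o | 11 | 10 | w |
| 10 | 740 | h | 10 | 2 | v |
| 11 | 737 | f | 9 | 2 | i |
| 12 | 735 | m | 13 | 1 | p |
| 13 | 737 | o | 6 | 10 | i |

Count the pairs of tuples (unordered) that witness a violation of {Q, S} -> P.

(Q=o, S=7): violating pairs (2,3) — 1 pair.
(Q=o, S=10): violating pairs (4,9), (4,13), (9,13) — 3 pairs.
(Q=o, S=2): violating pairs (5,7) — 1 pair.

5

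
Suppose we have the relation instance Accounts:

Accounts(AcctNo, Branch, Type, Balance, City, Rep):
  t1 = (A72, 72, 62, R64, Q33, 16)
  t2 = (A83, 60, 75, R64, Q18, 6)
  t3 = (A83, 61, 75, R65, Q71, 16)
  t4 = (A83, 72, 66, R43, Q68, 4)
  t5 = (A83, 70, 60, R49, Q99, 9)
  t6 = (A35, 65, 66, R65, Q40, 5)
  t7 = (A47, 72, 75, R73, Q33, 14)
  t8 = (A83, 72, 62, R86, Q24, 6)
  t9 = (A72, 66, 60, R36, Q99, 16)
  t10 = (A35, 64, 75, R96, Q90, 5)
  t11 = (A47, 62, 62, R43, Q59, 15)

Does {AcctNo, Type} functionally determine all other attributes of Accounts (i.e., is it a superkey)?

Rows 2 and 3 have the same {AcctNo, Type} value (AcctNo=A83, Type=75) but are distinct tuples, so {AcctNo, Type} does not determine every attribute — not a superkey.

No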